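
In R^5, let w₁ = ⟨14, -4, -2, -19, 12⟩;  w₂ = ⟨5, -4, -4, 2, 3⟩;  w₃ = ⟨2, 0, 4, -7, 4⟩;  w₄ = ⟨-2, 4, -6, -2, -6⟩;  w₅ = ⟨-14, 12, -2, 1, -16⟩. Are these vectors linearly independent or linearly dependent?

The matrix [w₁|w₂|w₃|w₄|w₅] has determinant 0.
A zero determinant means the columns are linearly dependent.

linearly dependent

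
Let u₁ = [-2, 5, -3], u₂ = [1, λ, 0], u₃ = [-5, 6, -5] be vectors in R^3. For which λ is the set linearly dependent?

Dependence holds iff the 3×3 matrix [u₁ u₂ u₃] is singular.
The determinant works out to 7 - 5*λ.
This vanishes exactly when λ = 7/5.

λ = 7/5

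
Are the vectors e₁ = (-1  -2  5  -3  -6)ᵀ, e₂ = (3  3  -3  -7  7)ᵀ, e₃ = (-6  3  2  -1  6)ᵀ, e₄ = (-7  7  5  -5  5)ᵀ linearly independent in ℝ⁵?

Row-reduce the matrix whose columns are e₁, e₂, e₃, e₄.
The reduction yields 4 nonzero rows, so the rank is 4.
Since rank = 4 (the number of vectors), the set is linearly independent.

linearly independent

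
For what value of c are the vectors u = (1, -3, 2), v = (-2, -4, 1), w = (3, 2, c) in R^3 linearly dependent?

c = 1/2

The vectors are dependent exactly when the determinant of the matrix with rows u, v, w vanishes.
Cofactor expansion gives det = 5 - 10*c.
Setting this to zero gives c = 1/2.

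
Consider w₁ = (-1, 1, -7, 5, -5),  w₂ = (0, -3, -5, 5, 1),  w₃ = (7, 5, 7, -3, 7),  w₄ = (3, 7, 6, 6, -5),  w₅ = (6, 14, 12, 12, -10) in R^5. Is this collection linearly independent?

One vector is a scalar multiple of another, so the set is dependent.

linearly dependent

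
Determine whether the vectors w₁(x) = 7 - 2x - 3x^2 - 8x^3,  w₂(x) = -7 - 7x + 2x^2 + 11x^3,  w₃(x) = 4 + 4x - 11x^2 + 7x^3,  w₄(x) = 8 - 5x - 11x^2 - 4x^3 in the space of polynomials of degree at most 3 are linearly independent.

linearly independent

Write each element as a coordinate vector in ℝ⁴ using {1, x, …, x^3}.
Form the 4×4 matrix with these as columns; its determinant is -3453.
A nonzero determinant means the columns are linearly independent.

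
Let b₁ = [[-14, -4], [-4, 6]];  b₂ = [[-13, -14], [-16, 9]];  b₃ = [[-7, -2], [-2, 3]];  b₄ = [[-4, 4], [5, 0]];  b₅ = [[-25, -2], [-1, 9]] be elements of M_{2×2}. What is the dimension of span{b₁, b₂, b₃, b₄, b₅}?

Represent each element by its coordinate vector in ℝ⁴.
Form the matrix with b₁, b₂, b₃, b₄, b₅ as columns and reduce.
Exactly 2 pivots survive; hence the rank is 2.
(With 5 elements in a 4-dimensional space the rank is at most 4.)

2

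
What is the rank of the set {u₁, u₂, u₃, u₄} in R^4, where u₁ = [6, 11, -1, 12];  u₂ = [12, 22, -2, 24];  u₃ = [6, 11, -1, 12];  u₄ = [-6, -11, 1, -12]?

1

Put the 4×4 matrix [u₁|u₂|u₃|u₄] into echelon form.
Reduction leaves 1 leading entry, giving rank 1.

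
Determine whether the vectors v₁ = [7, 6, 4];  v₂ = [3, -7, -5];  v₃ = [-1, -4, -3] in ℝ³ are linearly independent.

The matrix [v₁|v₂|v₃] has determinant 15.
A nonzero determinant means the columns are linearly independent.

linearly independent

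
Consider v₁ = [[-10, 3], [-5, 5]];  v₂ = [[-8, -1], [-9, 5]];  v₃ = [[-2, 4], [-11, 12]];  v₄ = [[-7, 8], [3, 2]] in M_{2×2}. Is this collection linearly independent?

linearly independent

Write each element as a coordinate vector in ℝ⁴ using {E₁₁, E₁₂, E₂₁, E₂₂}.
Place the vectors as rows of a 4×4 matrix and reduce to echelon form.
The reduction yields 4 nonzero rows, so the rank is 4.
Since rank = 4 (the number of vectors), the set is linearly independent.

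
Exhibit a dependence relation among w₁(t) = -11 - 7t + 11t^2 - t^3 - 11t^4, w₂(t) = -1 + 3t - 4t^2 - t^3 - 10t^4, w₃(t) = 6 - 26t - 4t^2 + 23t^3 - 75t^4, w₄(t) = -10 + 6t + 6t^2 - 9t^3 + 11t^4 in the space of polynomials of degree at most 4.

Take coordinates with respect to {1, t, …, t^4}.
Write the vectors as columns of a matrix and find a nonzero vector in its null space.
One solution (up to scaling) is (2, 2, -1, -3).

2w₁ + 2w₂ - w₃ - 3w₄ = 0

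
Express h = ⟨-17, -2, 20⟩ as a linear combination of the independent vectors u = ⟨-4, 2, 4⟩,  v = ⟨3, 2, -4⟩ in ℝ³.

h = 2u - 3v

Solve the system with u, v as columns and h as the right-hand side.
Row-reducing the augmented matrix gives the unique coefficients (a₁, a₂) = (2, -3).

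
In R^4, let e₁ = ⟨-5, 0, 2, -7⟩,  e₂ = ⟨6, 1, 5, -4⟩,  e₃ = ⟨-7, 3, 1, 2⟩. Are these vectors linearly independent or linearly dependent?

linearly independent

Place the vectors as rows of a 3×4 matrix and reduce to echelon form.
The reduction yields 3 nonzero rows, so the rank is 3.
Since rank = 3 (the number of vectors), the set is linearly independent.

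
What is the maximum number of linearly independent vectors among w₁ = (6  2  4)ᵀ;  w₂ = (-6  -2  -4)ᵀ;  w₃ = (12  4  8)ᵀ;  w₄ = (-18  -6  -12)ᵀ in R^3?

1

Form the matrix with w₁, w₂, w₃, w₄ as columns and reduce.
The echelon form has 1 nonzero row, so the rank is 1.
(With 4 elements in a 3-dimensional space the rank is at most 3.)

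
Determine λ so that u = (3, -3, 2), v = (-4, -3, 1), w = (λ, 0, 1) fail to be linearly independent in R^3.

λ = 7

Dependence holds iff the 3×3 matrix [u v w] is singular.
The determinant works out to 3*λ - 21.
Solving 3*λ - 21 = 0 yields λ = 7.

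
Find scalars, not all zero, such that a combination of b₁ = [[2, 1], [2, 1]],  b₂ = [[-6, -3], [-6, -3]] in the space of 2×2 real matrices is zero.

Write each element as a vector in ℝ⁴ using {E₁₁, E₁₂, E₂₁, E₂₂}.
Solve the homogeneous system with b₁, b₂ as columns by row-reducing the coefficient matrix.
A generator of the null space is (3, 1).

3b₁ + b₂ = 0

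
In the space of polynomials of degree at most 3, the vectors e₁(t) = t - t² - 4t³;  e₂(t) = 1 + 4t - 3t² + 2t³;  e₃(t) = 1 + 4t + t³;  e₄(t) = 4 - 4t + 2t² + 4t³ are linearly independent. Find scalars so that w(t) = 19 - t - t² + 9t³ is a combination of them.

Identify each element with its coordinate vector in ℝ⁴ via {1, t, …, t³}.
Write w = c₁e₁ + … + c₄e₄ and equate components.
The system has the unique solution (c₁, …, c₄) = (3, 2, 1, 4).

w = 3e₁ + 2e₂ + e₃ + 4e₄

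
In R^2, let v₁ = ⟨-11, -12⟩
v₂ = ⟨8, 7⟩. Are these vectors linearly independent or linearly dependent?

linearly independent

Place the vectors as rows of a 2×2 matrix and reduce to echelon form.
The reduction yields 2 nonzero rows, so the rank is 2.
Since rank = 2 (the number of vectors), the set is linearly independent.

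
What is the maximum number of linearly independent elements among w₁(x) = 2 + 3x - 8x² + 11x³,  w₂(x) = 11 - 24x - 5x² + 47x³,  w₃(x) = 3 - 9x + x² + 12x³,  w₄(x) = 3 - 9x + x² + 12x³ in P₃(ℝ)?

2

Use coordinates relative to {1, x, …, x³}.
Form the matrix with w₁, w₂, w₃, w₄ as columns and reduce.
Reduction leaves 2 leading entries, giving rank 2.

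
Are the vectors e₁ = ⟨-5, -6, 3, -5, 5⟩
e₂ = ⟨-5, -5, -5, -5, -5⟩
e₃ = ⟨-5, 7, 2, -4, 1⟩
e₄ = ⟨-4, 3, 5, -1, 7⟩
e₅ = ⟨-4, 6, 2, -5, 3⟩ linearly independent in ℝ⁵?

The matrix [e₁|e₂|e₃|e₄|e₅] has determinant -3595.
A nonzero determinant means the columns are linearly independent.

linearly independent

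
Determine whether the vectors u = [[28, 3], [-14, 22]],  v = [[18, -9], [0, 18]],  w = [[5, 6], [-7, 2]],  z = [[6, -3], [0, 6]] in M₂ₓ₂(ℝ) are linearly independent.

linearly dependent

Write each element as a coordinate vector in ℝ⁴ using {E₁₁, E₁₂, E₂₁, E₂₂}.
One vector is a scalar multiple of another, so the set is dependent.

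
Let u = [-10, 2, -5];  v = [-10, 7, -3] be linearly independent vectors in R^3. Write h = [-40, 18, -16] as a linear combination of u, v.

h = 2u + 2v

Since u, v are independent, the coefficients expressing h are uniquely determined by a linear system.
Back-substitution yields (c₁, c₂) = (2, 2).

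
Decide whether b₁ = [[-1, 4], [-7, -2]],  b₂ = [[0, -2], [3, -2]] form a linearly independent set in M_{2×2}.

linearly independent

Write each element as a coordinate vector in ℝ⁴ using {E₁₁, E₁₂, E₂₁, E₂₂}.
Place the vectors as rows of a 2×4 matrix and reduce to echelon form.
The reduction yields 2 nonzero rows, so the rank is 2.
Since rank = 2 (the number of vectors), the set is linearly independent.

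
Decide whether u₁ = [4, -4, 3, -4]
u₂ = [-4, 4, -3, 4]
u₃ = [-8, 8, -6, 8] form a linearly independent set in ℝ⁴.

linearly dependent

Row-reduce the matrix whose columns are u₁, u₂, u₃.
The reduction yields 1 nonzero row, so the rank is 1.
Since rank 1 < 3, the set is linearly dependent.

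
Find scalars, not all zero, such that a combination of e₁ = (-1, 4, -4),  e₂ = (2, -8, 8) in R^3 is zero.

2e₁ + e₂ = 0

Write the vectors as columns of a matrix and find a nonzero vector in its null space.
One solution (up to scaling) is (2, 1).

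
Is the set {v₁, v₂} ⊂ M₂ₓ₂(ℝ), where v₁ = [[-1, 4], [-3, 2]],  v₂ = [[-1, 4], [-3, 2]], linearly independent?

linearly dependent

Take coordinates with respect to the standard basis {E₁₁, E₁₂, E₂₁, E₂₂}.
Row-reduce the matrix whose columns are v₁, v₂.
The reduction yields 1 nonzero row, so the rank is 1.
Since rank 1 < 2, the set is linearly dependent.
Indeed v₁ - v₂ = 0.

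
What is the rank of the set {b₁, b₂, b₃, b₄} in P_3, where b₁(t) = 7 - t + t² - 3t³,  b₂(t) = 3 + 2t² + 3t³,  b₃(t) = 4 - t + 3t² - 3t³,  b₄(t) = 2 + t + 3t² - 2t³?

Use coordinates relative to {1, t, …, t³}.
Apply Gaussian elimination to the matrix whose rows are b₁, b₂, b₃, b₄.
The echelon form has 4 nonzero rows, so the rank is 4.

rank 4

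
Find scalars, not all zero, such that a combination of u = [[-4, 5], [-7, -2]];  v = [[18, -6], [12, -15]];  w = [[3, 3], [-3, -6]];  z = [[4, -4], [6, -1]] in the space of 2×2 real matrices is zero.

v - 2w - 3z = 0

Take coordinates with respect to {E₁₁, E₁₂, E₂₁, E₂₂}.
Solve the homogeneous system with u, v, w, z as columns by row-reducing the coefficient matrix.
A generator of the null space is (0, 1, -2, -3).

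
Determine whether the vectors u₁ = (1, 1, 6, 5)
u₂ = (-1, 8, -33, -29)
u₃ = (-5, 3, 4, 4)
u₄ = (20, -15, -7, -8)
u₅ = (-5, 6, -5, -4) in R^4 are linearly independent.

linearly dependent

There are 5 vectors in a 4-dimensional space, so they cannot be linearly independent.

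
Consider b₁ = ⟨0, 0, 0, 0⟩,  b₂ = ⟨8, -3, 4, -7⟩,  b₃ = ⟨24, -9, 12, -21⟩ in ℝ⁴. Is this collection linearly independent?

One of the vectors is the zero vector, so the set is linearly dependent.

linearly dependent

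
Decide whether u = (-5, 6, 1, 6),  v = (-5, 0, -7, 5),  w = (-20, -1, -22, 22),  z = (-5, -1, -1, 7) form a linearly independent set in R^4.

The matrix [u|v|w|z] has determinant 0.
A zero determinant means the columns are linearly dependent.
Indeed 3v - w + z = 0.

linearly dependent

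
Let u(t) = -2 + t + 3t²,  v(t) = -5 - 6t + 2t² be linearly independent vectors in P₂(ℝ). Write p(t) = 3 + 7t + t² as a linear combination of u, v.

p = u - v

Work in coordinates with respect to the standard basis {1, t, t²}.
Set up the augmented matrix [u | v | p] and row-reduce.
Back-substitution yields (c₁, c₂) = (1, -1).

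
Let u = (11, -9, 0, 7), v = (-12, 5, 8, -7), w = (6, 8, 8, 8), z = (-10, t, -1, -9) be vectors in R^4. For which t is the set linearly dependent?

Place the vectors as rows of a 4×4 matrix; dependence ⇔ determinant zero.
The determinant works out to 312*t + 1248.
Setting this to zero gives t = -4.

t = -4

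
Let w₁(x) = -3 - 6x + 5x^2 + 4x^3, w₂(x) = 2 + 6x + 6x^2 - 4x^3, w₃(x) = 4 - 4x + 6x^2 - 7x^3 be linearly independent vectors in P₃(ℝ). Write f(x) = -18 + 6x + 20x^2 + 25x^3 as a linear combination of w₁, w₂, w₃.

f = 4w₁ + 3w₂ - 3w₃

Identify each element with its coordinate vector in ℝ⁴ via {1, x, …, x^3}.
Solve the system with w₁, w₂, w₃ as columns and f as the right-hand side.
The system has the unique solution (α₁, α₂, α₃) = (4, 3, -3).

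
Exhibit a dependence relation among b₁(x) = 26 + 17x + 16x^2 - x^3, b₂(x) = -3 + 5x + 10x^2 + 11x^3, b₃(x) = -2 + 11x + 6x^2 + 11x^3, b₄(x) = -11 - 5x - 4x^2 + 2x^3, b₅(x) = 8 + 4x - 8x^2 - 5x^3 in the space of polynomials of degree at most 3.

Write each element as a vector in ℝ⁴ using {1, x, …, x^3}.
Set up α₁b₁ + … + α₅b₅ = 0 and solve the homogeneous system.
A generator of the null space is (1, 1, -1, 3, 1).

b₁ + b₂ - b₃ + 3b₄ + b₅ = 0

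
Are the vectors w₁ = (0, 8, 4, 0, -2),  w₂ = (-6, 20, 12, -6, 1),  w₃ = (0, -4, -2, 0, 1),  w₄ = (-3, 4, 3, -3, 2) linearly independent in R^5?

One vector is a scalar multiple of another, so the set is dependent.

linearly dependent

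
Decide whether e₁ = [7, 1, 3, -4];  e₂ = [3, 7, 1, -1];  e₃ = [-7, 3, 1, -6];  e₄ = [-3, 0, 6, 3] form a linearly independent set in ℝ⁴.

linearly independent

Row-reduce the matrix whose columns are e₁, e₂, e₃, e₄.
The reduction yields 4 nonzero rows, so the rank is 4.
Since rank = 4 (the number of vectors), the set is linearly independent.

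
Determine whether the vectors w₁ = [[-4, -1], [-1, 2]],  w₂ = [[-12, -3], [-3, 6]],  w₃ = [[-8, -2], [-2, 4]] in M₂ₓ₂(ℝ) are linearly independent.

linearly dependent

Take coordinates with respect to the standard basis {E₁₁, E₁₂, E₂₁, E₂₂}.
Place the vectors as rows of a 3×4 matrix and reduce to echelon form.
The reduction yields 1 nonzero row, so the rank is 1.
Since rank 1 < 3, the set is linearly dependent.
Indeed 3w₁ - w₂ = 0.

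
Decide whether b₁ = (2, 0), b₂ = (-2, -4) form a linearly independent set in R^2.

Form the 2×2 matrix with these as columns; its determinant is -8.
A nonzero determinant means the columns are linearly independent.

linearly independent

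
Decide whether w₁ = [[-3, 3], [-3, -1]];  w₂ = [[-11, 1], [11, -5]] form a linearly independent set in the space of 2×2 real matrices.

linearly independent

Take coordinates with respect to the standard basis {E₁₁, E₁₂, E₂₁, E₂₂}.
Row-reduce the matrix whose columns are w₁, w₂.
The reduction yields 2 nonzero rows, so the rank is 2.
Since rank = 2 (the number of vectors), the set is linearly independent.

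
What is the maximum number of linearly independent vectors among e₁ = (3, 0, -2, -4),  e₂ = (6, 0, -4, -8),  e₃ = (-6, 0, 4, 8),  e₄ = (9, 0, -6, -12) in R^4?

Row-reduce the 4×4 matrix with these as rows.
The echelon form has 1 nonzero row, so the rank is 1.

1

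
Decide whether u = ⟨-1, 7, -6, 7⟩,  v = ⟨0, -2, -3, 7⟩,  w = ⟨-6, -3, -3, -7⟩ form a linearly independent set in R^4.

linearly independent

Row-reduce the matrix whose columns are u, v, w.
The reduction yields 3 nonzero rows, so the rank is 3.
Since rank = 3 (the number of vectors), the set is linearly independent.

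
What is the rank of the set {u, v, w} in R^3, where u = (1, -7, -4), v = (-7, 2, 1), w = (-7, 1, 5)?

rank 3

Form the matrix with u, v, w as columns and reduce.
Reduction leaves 3 leading entries, giving rank 3.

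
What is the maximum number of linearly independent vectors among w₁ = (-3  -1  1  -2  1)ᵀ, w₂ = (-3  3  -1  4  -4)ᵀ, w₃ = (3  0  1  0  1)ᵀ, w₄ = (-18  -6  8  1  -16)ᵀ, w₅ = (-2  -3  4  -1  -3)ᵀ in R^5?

Put the 5×5 matrix [w₁|w₂|w₃|w₄|w₅] into echelon form.
Reduction leaves 4 leading entries, giving rank 4.

4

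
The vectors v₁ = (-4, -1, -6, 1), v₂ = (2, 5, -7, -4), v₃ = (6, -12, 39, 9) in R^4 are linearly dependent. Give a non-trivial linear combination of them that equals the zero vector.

Write the vectors as columns of a matrix and find a nonzero vector in its null space.
The free variable yields coefficients (3, 3, 1) (any nonzero multiple also works).

3v₁ + 3v₂ + v₃ = 0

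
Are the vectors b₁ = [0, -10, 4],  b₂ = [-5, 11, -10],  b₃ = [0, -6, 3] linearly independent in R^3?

Row-reduce the matrix whose columns are b₁, b₂, b₃.
The reduction yields 3 nonzero rows, so the rank is 3.
Since rank = 3 (the number of vectors), the set is linearly independent.

linearly independent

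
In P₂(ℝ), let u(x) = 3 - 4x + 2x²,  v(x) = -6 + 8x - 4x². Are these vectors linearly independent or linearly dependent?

linearly dependent

Take coordinates with respect to the standard basis {1, x, x²}.
Place the vectors as rows of a 2×3 matrix and reduce to echelon form.
The reduction yields 1 nonzero row, so the rank is 1.
Since rank 1 < 2, the set is linearly dependent.
Indeed 2u + v = 0.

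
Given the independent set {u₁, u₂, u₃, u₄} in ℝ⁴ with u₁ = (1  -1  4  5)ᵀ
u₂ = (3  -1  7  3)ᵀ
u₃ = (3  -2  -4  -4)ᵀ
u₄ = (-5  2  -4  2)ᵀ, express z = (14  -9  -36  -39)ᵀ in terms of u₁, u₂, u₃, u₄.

z = -u₁ - 4u₂ + 4u₃ - 3u₄

Since u₁, u₂, u₃, u₄ are independent, the coefficients expressing z are uniquely determined by a linear system.
Row-reducing the augmented matrix gives the unique coefficients (α₁, …, α₄) = (-1, -4, 4, -3).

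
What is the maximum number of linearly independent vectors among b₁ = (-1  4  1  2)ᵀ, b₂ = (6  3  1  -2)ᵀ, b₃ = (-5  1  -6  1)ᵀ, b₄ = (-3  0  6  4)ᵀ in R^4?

4

Put the 4×4 matrix [b₁|b₂|b₃|b₄] into echelon form.
The echelon form has 4 nonzero rows, so the rank is 4.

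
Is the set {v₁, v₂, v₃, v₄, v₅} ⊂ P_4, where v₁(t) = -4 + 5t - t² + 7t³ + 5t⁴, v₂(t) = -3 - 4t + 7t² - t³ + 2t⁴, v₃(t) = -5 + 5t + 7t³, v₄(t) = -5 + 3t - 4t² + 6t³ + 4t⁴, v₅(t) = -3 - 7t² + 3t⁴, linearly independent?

linearly independent

Take coordinates with respect to the standard basis {1, t, …, t⁴}.
The matrix [v₁|v₂|v₃|v₄|v₅] has determinant -2594.
A nonzero determinant means the columns are linearly independent.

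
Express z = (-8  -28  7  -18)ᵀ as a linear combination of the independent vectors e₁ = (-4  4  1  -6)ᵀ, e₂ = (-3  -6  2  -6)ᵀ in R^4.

Set up the augmented matrix [e₁ | e₂ | z] and row-reduce.
The system has the unique solution (c₁, c₂) = (-1, 4).

z = -e₁ + 4e₂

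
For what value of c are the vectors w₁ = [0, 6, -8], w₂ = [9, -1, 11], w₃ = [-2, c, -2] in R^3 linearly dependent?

Dependence holds iff the 3×3 matrix [w₁ w₂ w₃] is singular.
Cofactor expansion gives det = -72*c - 8.
Solving -72*c - 8 = 0 yields c = -1/9.

c = -1/9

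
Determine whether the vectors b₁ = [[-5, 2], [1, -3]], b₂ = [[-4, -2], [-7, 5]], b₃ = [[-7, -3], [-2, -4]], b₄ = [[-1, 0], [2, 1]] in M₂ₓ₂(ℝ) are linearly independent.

Take coordinates with respect to the standard basis {E₁₁, E₁₂, E₂₁, E₂₂}.
Row-reduce the matrix whose columns are b₁, b₂, b₃, b₄.
The reduction yields 4 nonzero rows, so the rank is 4.
Since rank = 4 (the number of vectors), the set is linearly independent.

linearly independent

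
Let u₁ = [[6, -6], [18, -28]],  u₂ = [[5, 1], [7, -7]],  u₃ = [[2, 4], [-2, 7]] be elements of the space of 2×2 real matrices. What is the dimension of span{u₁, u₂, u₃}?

2

Pass to coordinate vectors with respect to the basis {E₁₁, E₁₂, E₂₁, E₂₂}.
Apply Gaussian elimination to the matrix whose rows are u₁, u₂, u₃.
The echelon form has 2 nonzero rows, so the rank is 2.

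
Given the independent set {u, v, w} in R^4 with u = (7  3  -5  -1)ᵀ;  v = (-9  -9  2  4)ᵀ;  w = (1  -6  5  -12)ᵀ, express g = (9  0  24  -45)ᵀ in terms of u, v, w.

Since u, v, w are independent, the coefficients expressing g are uniquely determined by a linear system.
The system has the unique solution (a₁, a₂, a₃) = (-3, -3, 3).

g = -3u - 3v + 3w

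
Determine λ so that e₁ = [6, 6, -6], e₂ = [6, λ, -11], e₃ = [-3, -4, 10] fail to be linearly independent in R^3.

Dependence holds iff the 3×3 matrix [e₁ e₂ e₃] is singular.
The determinant works out to 42*λ - 282.
Setting this to zero gives λ = 47/7.

λ = 47/7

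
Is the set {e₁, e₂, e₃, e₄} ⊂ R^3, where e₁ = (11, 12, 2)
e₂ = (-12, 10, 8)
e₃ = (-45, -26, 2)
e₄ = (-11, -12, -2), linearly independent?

linearly dependent

There are 4 vectors in a 3-dimensional space, so they cannot be linearly independent.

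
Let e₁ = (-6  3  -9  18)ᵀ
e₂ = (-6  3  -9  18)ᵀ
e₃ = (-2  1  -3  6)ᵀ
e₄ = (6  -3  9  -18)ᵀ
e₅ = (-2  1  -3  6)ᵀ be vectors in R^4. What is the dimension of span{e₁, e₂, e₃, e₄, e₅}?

dim = 1

Row-reduce the 5×4 matrix with these as rows.
Reduction leaves 1 leading entry, giving rank 1.
(With 5 elements in a 4-dimensional space the rank is at most 4.)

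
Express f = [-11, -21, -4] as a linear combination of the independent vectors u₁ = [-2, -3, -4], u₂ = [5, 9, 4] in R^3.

f = -2u₁ - 3u₂

Solve the system with u₁, u₂ as columns and f as the right-hand side.
Back-substitution yields (c₁, c₂) = (-2, -3).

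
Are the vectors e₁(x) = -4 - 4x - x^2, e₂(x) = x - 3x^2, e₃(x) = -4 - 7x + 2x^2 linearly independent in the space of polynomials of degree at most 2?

linearly independent

Write each element as a coordinate vector in ℝ³ using {1, x, x^2}.
Form the 3×3 matrix with these as columns; its determinant is 24.
A nonzero determinant means the columns are linearly independent.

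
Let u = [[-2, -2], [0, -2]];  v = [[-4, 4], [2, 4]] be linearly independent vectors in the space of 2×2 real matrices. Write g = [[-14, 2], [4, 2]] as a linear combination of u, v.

g = 3u + 2v

Identify each element with its coordinate vector in ℝ⁴ via {E₁₁, E₁₂, E₂₁, E₂₂}.
Write g = α₁u + α₂v and equate components.
Back-substitution yields (α₁, α₂) = (3, 2).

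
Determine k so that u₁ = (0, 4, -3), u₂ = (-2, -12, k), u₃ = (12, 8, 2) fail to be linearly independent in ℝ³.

The set is linearly dependent precisely when det[u₁; u₂; u₃] = 0.
The determinant works out to 48*k - 368.
This vanishes exactly when k = 23/3.

k = 23/3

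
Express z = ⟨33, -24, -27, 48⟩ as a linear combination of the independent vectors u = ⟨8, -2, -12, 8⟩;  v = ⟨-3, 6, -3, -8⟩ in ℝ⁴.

Solve the system with u, v as columns and z as the right-hand side.
Row-reducing the augmented matrix gives the unique coefficients (a₁, a₂) = (3, -3).

z = 3u - 3v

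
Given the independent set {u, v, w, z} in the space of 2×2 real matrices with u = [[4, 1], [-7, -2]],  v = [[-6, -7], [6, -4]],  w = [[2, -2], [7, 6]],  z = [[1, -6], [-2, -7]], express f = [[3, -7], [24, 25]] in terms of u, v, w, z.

f = 4u + 3v + 4w - 3z

Take coordinate vectors relative to {E₁₁, E₁₂, E₂₁, E₂₂}.
Since u, v, w, z are independent, the coefficients expressing f are uniquely determined by a linear system.
The system has the unique solution (c₁, …, c₄) = (4, 3, 4, -3).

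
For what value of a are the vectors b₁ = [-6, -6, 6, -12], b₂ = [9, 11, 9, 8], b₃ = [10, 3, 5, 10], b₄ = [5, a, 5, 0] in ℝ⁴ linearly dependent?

Place the vectors as rows of a 4×4 matrix; dependence ⇔ determinant zero.
The determinant works out to 180*a + 3060.
Setting this to zero gives a = -17.

a = -17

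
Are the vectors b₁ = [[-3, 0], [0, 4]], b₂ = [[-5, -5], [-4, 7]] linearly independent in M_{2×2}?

linearly independent

Take coordinates with respect to the standard basis {E₁₁, E₁₂, E₂₁, E₂₂}.
Place the vectors as rows of a 2×4 matrix and reduce to echelon form.
The reduction yields 2 nonzero rows, so the rank is 2.
Since rank = 2 (the number of vectors), the set is linearly independent.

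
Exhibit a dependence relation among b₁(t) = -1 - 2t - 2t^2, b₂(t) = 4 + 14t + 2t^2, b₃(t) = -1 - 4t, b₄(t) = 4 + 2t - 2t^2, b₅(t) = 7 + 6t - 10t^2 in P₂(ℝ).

b₁ + b₂ + 3b₃ = 0

Take coordinates with respect to {1, t, t^2}.
Row-reduce the matrix with b₁, b₂, b₃, b₄, b₅ as columns; the null space gives the coefficients.
A generator of the null space is (1, 1, 3, 0, 0).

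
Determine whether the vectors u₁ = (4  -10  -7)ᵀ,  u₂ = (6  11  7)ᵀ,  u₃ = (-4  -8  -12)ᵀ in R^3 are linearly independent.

linearly independent

Row-reduce the matrix whose columns are u₁, u₂, u₃.
The reduction yields 3 nonzero rows, so the rank is 3.
Since rank = 3 (the number of vectors), the set is linearly independent.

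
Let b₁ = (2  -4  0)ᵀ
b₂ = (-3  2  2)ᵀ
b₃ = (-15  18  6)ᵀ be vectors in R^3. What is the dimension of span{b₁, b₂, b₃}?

Form the matrix with b₁, b₂, b₃ as columns and reduce.
Exactly 2 pivots survive; hence the rank is 2.

2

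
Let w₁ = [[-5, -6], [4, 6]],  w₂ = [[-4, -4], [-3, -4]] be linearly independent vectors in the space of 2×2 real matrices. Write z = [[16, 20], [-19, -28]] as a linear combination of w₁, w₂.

Identify each element with its coordinate vector in ℝ⁴ via {E₁₁, E₁₂, E₂₁, E₂₂}.
Write z = c₁w₁ + c₂w₂ and equate components.
Row-reducing the augmented matrix gives the unique coefficients (c₁, c₂) = (-4, 1).

z = -4w₁ + w₂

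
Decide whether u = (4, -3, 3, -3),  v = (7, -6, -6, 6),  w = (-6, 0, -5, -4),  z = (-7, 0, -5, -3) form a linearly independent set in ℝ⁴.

linearly independent

Place the vectors as rows of a 4×4 matrix and reduce to echelon form.
The reduction yields 4 nonzero rows, so the rank is 4.
Since rank = 4 (the number of vectors), the set is linearly independent.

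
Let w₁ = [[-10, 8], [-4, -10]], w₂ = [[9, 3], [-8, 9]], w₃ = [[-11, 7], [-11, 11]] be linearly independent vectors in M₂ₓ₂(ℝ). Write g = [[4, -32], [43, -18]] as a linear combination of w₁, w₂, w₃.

g = -2w₁ - 3w₂ - w₃

Identify each element with its coordinate vector in ℝ⁴ via {E₁₁, E₁₂, E₂₁, E₂₂}.
Set up the augmented matrix [w₁ | w₂ | w₃ | g] and row-reduce.
Back-substitution yields (a₁, a₂, a₃) = (-2, -3, -1).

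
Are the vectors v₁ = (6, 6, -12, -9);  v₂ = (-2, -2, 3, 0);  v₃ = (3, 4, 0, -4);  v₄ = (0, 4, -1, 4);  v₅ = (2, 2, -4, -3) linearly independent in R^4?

linearly dependent

There are 5 vectors in a 4-dimensional space, so they cannot be linearly independent.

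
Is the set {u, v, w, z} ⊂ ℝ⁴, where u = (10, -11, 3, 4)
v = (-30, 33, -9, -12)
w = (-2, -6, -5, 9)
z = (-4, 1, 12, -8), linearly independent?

linearly dependent

One vector is a scalar multiple of another, so the set is dependent.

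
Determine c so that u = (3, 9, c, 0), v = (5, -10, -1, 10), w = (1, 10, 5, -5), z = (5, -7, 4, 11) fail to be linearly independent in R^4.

c = 48/5

Dependence holds iff the 4×4 matrix [u v w z] is singular.
The determinant works out to 165*c - 1584.
Setting this to zero gives c = 48/5.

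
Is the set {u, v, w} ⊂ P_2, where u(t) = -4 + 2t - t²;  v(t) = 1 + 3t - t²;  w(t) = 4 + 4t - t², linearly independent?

linearly independent

Write each element as a coordinate vector in ℝ³ using {1, t, t²}.
The matrix [u|v|w] has determinant -2.
A nonzero determinant means the columns are linearly independent.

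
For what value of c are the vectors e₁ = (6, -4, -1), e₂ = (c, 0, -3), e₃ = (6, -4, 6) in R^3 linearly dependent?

c = 0

The set is linearly dependent precisely when det[e₁; e₂; e₃] = 0.
Expanding, det = 28*c.
This vanishes exactly when c = 0.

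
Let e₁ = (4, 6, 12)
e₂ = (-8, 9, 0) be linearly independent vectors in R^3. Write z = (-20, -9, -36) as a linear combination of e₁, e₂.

Set up the augmented matrix [e₁ | e₂ | z] and row-reduce.
Back-substitution yields (c₁, c₂) = (-3, 1).

z = -3e₁ + e₂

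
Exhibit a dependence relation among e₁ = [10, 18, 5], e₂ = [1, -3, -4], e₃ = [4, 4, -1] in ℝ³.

Row-reduce the matrix with e₁, e₂, e₃ as columns; the null space gives the coefficients.
A generator of the null space is (1, 2, -3).

e₁ + 2e₂ - 3e₃ = 0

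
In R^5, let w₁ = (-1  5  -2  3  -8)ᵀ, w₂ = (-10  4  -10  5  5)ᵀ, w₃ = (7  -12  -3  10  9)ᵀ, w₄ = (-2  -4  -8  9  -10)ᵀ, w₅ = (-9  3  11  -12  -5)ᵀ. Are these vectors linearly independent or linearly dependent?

The matrix [w₁|w₂|w₃|w₄|w₅] has determinant -139991.
A nonzero determinant means the columns are linearly independent.

linearly independent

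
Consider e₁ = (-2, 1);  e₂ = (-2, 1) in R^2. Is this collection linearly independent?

linearly dependent

Form the 2×2 matrix with these as columns; its determinant is 0.
A zero determinant means the columns are linearly dependent.
Indeed e₁ - e₂ = 0.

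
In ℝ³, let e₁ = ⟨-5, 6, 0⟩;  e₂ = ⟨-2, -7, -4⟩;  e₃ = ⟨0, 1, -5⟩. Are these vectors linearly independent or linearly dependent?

Place the vectors as rows of a 3×3 matrix and reduce to echelon form.
The reduction yields 3 nonzero rows, so the rank is 3.
Since rank = 3 (the number of vectors), the set is linearly independent.

linearly independent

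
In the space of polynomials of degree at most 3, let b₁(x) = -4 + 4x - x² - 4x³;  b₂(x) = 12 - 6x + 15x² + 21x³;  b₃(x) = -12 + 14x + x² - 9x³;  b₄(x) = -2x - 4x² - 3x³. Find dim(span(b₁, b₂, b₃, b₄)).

dim = 2

Represent each element by its coordinate vector in ℝ⁴.
Apply Gaussian elimination to the matrix whose rows are b₁, b₂, b₃, b₄.
Exactly 2 pivots survive; hence the rank is 2.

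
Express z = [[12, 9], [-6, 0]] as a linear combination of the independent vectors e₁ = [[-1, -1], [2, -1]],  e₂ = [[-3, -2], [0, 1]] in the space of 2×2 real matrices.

z = -3e₁ - 3e₂

Identify each element with its coordinate vector in ℝ⁴ via {E₁₁, E₁₂, E₂₁, E₂₂}.
Solve the system with e₁, e₂ as columns and z as the right-hand side.
Row-reducing the augmented matrix gives the unique coefficients (a₁, a₂) = (-3, -3).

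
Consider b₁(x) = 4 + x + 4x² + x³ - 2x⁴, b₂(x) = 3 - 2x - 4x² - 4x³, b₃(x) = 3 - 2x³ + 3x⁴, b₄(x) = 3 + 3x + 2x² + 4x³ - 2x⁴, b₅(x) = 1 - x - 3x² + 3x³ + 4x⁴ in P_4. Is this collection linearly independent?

Take coordinates with respect to the standard basis {1, x, …, x⁴}.
Row-reduce the matrix whose columns are b₁, b₂, b₃, b₄, b₅.
The reduction yields 5 nonzero rows, so the rank is 5.
Since rank = 5 (the number of vectors), the set is linearly independent.

linearly independent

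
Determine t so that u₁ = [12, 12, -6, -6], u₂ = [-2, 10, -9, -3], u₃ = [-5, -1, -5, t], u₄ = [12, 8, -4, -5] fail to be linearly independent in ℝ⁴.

t = 1/8

Dependence holds iff the 4×4 matrix [u₁ u₂ u₃ u₄] is singular.
Expanding, det = 192*t - 24.
This vanishes exactly when t = 1/8.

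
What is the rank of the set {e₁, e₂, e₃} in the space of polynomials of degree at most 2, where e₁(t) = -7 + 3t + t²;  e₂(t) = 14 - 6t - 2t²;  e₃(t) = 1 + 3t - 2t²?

2

Use coordinates relative to {1, t, t²}.
Apply Gaussian elimination to the matrix whose rows are e₁, e₂, e₃.
Exactly 2 pivots survive; hence the rank is 2.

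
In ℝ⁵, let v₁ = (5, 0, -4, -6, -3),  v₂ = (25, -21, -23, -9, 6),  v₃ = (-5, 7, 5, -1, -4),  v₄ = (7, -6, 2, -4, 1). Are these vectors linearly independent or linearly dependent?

linearly dependent

Row-reduce the matrix whose columns are v₁, v₂, v₃, v₄.
The reduction yields 3 nonzero rows, so the rank is 3.
Since rank 3 < 4, the set is linearly dependent.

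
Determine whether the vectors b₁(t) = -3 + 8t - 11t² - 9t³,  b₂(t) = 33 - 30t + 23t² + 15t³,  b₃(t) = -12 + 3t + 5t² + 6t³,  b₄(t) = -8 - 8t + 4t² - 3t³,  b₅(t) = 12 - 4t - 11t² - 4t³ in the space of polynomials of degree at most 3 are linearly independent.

linearly dependent

Write each element as a coordinate vector in ℝ⁴ using {1, t, …, t³}.
There are 5 vectors in a 4-dimensional space, so they cannot be linearly independent.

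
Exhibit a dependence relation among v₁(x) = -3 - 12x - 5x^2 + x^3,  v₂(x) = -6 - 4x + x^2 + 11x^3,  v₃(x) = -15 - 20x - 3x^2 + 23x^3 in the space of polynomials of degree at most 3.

v₁ + 2v₂ - v₃ = 0

Write each element as a vector in ℝ⁴ using {1, x, …, x^3}.
Solve the homogeneous system with v₁, v₂, v₃ as columns by row-reducing the coefficient matrix.
One solution (up to scaling) is (1, 2, -1).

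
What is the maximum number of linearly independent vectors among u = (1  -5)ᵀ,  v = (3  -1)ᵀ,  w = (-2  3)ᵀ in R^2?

2

Put the 2×3 matrix [u|v|w] into echelon form.
Exactly 2 pivots survive; hence the rank is 2.
(With 3 elements in a 2-dimensional space the rank is at most 2.)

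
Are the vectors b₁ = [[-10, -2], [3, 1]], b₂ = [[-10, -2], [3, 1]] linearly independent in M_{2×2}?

linearly dependent

Write each element as a coordinate vector in ℝ⁴ using {E₁₁, E₁₂, E₂₁, E₂₂}.
Two of the vectors are equal, giving an immediate dependence.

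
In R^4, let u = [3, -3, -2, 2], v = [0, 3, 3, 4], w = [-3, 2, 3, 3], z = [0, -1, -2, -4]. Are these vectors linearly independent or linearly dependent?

linearly independent

Place the vectors as rows of a 4×4 matrix and reduce to echelon form.
The reduction yields 4 nonzero rows, so the rank is 4.
Since rank = 4 (the number of vectors), the set is linearly independent.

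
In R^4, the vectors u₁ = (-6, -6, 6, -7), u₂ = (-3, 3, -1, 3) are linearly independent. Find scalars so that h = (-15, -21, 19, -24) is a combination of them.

Write h = c₁u₁ + c₂u₂ and equate components.
The system has the unique solution (c₁, c₂) = (3, -1).

h = 3u₁ - u₂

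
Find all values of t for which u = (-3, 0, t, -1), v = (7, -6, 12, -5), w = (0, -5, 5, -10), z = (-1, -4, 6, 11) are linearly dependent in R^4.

t = -16/7

Place the vectors as rows of a 4×4 matrix; dependence ⇔ determinant zero.
Cofactor expansion gives det = -700*t - 1600.
Solving -700*t - 1600 = 0 yields t = -16/7.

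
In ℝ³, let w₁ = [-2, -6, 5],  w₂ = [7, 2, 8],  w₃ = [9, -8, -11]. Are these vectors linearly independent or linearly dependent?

Row-reduce the matrix whose columns are w₁, w₂, w₃.
The reduction yields 3 nonzero rows, so the rank is 3.
Since rank = 3 (the number of vectors), the set is linearly independent.

linearly independent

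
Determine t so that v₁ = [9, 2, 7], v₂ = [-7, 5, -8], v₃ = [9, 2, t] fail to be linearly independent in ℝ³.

Place the vectors as rows of a 3×3 matrix; dependence ⇔ determinant zero.
The determinant works out to 59*t - 413.
Solving 59*t - 413 = 0 yields t = 7.

t = 7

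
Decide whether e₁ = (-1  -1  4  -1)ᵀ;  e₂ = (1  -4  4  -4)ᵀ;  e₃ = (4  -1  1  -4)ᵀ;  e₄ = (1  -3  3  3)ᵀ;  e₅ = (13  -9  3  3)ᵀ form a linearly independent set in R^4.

linearly dependent

There are 5 vectors in a 4-dimensional space, so they cannot be linearly independent.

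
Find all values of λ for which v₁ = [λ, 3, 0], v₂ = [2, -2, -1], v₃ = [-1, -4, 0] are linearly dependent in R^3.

Dependence holds iff the 3×3 matrix [v₁ v₂ v₃] is singular.
Expanding, det = 3 - 4*λ.
Setting this to zero gives λ = 3/4.

λ = 3/4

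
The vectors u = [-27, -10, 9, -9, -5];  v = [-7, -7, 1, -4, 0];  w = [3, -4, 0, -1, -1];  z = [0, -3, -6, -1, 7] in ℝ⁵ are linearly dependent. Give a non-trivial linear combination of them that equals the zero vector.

u - 3v + 2w + z = 0

Solve the homogeneous system with u, v, w, z as columns by row-reducing the coefficient matrix.
The free variable yields coefficients (1, -3, 2, 1) (any nonzero multiple also works).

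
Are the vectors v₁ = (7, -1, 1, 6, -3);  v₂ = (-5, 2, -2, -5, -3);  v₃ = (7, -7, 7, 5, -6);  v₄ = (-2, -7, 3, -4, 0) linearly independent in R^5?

linearly independent

Place the vectors as rows of a 4×5 matrix and reduce to echelon form.
The reduction yields 4 nonzero rows, so the rank is 4.
Since rank = 4 (the number of vectors), the set is linearly independent.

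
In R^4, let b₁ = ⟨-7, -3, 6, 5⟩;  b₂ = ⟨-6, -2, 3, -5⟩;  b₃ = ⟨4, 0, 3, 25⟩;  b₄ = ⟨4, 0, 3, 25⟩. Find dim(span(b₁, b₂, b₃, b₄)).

dim = 2

Apply Gaussian elimination to the matrix whose rows are b₁, b₂, b₃, b₄.
Exactly 2 pivots survive; hence the rank is 2.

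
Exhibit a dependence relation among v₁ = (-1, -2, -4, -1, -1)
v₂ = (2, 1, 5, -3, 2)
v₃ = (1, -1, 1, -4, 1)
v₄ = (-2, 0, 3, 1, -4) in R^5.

Row-reduce the matrix with v₁, v₂, v₃, v₄ as columns; the null space gives the coefficients.
A generator of the null space is (1, 1, -1, 0).

v₁ + v₂ - v₃ = 0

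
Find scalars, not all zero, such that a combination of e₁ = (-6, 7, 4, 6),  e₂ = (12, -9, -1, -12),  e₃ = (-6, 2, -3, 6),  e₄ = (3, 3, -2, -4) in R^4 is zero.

e₁ + e₂ + e₃ = 0

Set up α₁e₁ + … + α₄e₄ = 0 and solve the homogeneous system.
The free variable yields coefficients (1, 1, 1, 0) (any nonzero multiple also works).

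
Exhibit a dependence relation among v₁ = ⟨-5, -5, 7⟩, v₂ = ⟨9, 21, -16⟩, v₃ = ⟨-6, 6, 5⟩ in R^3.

Solve the homogeneous system with v₁, v₂, v₃ as columns by row-reducing the coefficient matrix.
A generator of the null space is (3, 1, -1).

3v₁ + v₂ - v₃ = 0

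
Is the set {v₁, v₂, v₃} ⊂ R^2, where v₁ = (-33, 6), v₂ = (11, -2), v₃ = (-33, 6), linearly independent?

There are 3 vectors in a 2-dimensional space, so they cannot be linearly independent.

linearly dependent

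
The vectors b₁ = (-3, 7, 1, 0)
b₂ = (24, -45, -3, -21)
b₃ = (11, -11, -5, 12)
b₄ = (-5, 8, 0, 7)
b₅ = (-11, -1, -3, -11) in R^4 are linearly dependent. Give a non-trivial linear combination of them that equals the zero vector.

3b₁ + b₂ + 3b₄ = 0

Write the vectors as columns of a matrix and find a nonzero vector in its null space.
One solution (up to scaling) is (3, 1, 0, 3, 0).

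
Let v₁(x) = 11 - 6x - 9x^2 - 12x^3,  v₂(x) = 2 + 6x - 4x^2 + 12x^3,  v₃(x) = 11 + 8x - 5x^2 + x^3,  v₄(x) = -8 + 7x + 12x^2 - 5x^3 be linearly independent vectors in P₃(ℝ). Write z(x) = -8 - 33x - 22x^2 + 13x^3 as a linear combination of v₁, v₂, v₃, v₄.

Take coordinate vectors relative to {1, x, …, x^3}.
Since v₁, v₂, v₃, v₄ are independent, the coefficients expressing z are uniquely determined by a linear system.
Back-substitution yields (α₁, …, α₄) = (2, 3, -4, -1).

z = 2v₁ + 3v₂ - 4v₃ - v₄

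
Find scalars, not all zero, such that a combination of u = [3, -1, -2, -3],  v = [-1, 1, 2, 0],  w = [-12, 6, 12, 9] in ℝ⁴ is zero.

Solve the homogeneous system with u, v, w as columns by row-reducing the coefficient matrix.
The free variable yields coefficients (3, -3, 1) (any nonzero multiple also works).

3u - 3v + w = 0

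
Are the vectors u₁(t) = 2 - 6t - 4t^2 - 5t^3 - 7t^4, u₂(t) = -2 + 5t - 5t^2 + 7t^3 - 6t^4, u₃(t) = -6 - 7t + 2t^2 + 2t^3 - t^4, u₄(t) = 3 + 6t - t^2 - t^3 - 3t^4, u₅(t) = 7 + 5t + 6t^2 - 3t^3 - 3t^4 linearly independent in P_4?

linearly independent

Write each element as a coordinate vector in ℝ⁵ using {1, t, …, t^4}.
The matrix [u₁|u₂|u₃|u₄|u₅] has determinant -17211.
A nonzero determinant means the columns are linearly independent.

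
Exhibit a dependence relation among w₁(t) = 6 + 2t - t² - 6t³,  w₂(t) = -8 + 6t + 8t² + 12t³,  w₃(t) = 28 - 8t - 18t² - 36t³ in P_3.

Take coordinates with respect to {1, t, …, t³}.
Write the vectors as columns of a matrix and find a nonzero vector in its null space.
One solution (up to scaling) is (2, -2, -1).

2w₁ - 2w₂ - w₃ = 0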